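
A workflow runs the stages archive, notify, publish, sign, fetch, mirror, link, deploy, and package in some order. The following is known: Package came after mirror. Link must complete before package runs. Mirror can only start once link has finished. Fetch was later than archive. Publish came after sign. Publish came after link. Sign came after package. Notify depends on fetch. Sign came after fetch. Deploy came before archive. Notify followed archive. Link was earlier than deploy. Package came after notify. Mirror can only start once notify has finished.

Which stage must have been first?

Link has a chain of constraints placing it before every other stage, so link must be first.

link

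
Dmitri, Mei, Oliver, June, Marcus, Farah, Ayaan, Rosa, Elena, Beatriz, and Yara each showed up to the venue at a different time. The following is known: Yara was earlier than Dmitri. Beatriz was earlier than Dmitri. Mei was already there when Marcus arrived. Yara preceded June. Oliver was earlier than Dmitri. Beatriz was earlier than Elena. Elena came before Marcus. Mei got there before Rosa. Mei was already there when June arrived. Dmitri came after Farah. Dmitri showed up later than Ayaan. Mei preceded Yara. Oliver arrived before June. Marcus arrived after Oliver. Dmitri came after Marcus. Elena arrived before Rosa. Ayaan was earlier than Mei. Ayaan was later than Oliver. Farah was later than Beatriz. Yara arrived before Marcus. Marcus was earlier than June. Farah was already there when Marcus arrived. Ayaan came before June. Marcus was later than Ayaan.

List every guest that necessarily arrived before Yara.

Ayaan, Mei, Oliver

Directly stated before Yara: Mei.
Ayaan reaches Yara via Ayaan → Mei → Yara.
Oliver reaches Yara via Oliver → Ayaan → Mei → Yara.
No chain forces Farah (or any of the others) ahead of Yara.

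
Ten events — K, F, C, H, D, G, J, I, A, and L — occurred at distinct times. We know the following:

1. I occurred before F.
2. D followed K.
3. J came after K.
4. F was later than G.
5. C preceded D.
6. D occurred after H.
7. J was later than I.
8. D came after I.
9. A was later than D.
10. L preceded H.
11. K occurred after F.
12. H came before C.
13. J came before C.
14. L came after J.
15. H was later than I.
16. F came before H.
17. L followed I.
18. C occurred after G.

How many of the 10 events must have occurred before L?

5

Directly stated before L: I and J.
F reaches L via F → K → J → L.
G reaches L via G → F → K → J → L.
K reaches L via K → J → L.
No chain forces C (or any of the others) ahead of L.
That's F, G, I, J, and K — 5 in all.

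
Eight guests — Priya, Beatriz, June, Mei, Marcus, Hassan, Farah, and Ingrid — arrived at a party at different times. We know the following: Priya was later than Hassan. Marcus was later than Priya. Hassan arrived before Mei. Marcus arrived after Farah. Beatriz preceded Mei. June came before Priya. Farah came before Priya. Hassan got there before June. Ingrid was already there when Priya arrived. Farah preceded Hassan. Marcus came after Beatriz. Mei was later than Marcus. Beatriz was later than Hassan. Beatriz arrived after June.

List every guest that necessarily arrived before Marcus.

Directly stated before Marcus: Beatriz, Farah, and Priya.
Hassan reaches Marcus via Hassan → Beatriz → Marcus.
Ingrid reaches Marcus via Ingrid → Priya → Marcus.
June reaches Marcus via June → Priya → Marcus.

Beatriz, Farah, Hassan, Ingrid, June, Priya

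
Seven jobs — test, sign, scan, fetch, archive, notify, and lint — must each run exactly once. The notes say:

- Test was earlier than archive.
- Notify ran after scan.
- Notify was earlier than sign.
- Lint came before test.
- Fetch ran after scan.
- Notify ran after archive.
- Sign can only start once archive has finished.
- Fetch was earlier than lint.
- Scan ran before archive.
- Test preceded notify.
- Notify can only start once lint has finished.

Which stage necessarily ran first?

scan

Scan has a chain of constraints placing it before every other stage, so scan must be first.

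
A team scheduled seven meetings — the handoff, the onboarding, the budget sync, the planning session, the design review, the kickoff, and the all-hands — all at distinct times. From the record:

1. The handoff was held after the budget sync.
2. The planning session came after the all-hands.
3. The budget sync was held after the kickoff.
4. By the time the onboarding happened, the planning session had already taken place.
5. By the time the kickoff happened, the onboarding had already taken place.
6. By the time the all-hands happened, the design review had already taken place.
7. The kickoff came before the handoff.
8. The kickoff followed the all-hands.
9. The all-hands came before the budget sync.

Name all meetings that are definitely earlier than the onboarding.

Directly stated before the onboarding: the planning session.
The all-hands reaches the onboarding via the all-hands → the planning session → the onboarding.
The design review reaches the onboarding via the design review → the all-hands → the planning session → the onboarding.
No chain forces the kickoff (or any of the others) ahead of the onboarding.

the all-hands, the design review, the planning session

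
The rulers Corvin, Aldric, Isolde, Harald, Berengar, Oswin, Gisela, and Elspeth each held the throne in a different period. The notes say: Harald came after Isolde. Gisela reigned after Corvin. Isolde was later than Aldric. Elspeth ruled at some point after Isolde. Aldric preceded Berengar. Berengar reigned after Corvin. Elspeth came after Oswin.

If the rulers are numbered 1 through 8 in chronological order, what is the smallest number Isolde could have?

2

Aldric must come before Isolde — 1 forced predecessor.
Nothing else is forced ahead of Isolde, so their earliest slot is position 1 + 1 = 2.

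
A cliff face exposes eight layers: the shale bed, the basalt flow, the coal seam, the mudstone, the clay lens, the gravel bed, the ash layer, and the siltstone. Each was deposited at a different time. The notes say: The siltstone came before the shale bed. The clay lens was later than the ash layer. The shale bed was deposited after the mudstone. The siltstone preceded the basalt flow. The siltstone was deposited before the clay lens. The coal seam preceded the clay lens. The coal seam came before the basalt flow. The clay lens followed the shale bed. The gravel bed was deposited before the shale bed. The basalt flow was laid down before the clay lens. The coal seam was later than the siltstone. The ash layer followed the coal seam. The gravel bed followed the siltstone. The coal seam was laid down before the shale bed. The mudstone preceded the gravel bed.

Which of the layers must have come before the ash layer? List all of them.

the coal seam, the siltstone

Directly stated before the ash layer: the coal seam.
The siltstone reaches the ash layer via the siltstone → the coal seam → the ash layer.
No chain forces the shale bed (or any of the others) ahead of the ash layer.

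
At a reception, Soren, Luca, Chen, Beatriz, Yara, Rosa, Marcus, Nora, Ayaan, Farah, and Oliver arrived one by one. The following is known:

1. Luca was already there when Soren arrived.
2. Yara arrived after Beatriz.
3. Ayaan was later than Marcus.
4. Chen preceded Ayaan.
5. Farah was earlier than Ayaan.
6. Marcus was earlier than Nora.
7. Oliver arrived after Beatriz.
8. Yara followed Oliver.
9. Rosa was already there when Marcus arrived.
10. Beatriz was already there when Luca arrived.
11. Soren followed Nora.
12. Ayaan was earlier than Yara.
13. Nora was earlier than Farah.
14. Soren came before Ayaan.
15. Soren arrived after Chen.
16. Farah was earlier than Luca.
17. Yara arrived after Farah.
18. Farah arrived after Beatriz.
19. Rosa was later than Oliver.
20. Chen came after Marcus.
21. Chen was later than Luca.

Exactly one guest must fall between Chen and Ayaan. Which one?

Soren

Tracing the constraints gives Chen → Soren → Ayaan, so Soren sits after Chen and before Ayaan.
No other guest is forced both after Chen and before Ayaan.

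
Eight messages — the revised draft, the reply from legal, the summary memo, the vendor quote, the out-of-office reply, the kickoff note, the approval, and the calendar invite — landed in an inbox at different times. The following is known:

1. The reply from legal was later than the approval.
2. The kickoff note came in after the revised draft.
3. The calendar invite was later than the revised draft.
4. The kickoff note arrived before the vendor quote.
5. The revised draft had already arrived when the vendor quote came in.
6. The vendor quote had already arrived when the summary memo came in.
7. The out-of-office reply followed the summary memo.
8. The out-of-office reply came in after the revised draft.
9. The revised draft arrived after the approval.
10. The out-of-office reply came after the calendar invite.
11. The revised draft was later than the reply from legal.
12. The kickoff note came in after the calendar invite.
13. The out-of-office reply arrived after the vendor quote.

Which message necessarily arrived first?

the approval

The approval has a chain of constraints placing it before every other message, so the approval must be first.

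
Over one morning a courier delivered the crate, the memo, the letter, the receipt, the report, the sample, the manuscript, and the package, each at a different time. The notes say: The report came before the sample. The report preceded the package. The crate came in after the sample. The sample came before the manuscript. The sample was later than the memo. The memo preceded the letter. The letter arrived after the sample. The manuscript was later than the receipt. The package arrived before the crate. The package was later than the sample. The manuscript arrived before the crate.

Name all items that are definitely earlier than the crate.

Directly stated before the crate: the manuscript, the package, and the sample.
The memo reaches the crate via the memo → the sample → the crate.
The receipt reaches the crate via the receipt → the manuscript → the crate.
The report reaches the crate via the report → the sample → the crate.
No chain forces the letter ahead of the crate.

the manuscript, the memo, the package, the receipt, the report, the sample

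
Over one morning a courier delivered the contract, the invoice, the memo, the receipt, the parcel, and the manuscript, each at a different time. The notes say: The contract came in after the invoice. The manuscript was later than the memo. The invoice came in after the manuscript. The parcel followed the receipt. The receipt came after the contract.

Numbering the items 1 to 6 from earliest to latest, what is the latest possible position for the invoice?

The invoice must come before the contract, the parcel, and the receipt — 3 items forced after it.
Everything else can be placed before the invoice in some valid order, so the invoice can sit as late as position 6 − 3 = 3.

3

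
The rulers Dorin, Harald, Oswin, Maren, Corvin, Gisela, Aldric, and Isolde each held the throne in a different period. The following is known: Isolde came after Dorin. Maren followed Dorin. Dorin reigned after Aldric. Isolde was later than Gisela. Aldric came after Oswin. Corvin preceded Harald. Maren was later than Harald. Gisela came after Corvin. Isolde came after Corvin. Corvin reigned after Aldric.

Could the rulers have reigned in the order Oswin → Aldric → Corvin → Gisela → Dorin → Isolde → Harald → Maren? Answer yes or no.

yes

Check each stated constraint against the proposed order — e.g. Dorin is ahead of Maren; Corvin is ahead of Harald. Every pair is in the required order; nothing is violated.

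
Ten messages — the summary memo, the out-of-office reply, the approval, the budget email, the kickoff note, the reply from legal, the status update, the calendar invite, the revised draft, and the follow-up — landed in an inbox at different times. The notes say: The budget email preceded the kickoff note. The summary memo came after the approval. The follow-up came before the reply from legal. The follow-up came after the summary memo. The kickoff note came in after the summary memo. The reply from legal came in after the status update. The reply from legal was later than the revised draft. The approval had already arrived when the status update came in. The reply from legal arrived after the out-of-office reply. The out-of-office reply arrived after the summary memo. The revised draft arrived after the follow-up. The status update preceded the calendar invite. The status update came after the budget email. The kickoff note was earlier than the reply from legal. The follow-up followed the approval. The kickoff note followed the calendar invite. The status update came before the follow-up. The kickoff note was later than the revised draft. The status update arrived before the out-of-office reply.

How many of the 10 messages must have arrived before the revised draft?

Directly stated before the revised draft: the follow-up.
The approval reaches the revised draft via the approval → the follow-up → the revised draft.
The budget email reaches the revised draft via the budget email → the status update → the follow-up → the revised draft.
The status update reaches the revised draft via the status update → the follow-up → the revised draft.
Likewise the summary memo reaches the revised draft by chaining the stated constraints.
No chain forces the reply from legal (or any of the others) ahead of the revised draft.
That's the approval, the budget email, the follow-up, the status update, and the summary memo — 5 in all.

5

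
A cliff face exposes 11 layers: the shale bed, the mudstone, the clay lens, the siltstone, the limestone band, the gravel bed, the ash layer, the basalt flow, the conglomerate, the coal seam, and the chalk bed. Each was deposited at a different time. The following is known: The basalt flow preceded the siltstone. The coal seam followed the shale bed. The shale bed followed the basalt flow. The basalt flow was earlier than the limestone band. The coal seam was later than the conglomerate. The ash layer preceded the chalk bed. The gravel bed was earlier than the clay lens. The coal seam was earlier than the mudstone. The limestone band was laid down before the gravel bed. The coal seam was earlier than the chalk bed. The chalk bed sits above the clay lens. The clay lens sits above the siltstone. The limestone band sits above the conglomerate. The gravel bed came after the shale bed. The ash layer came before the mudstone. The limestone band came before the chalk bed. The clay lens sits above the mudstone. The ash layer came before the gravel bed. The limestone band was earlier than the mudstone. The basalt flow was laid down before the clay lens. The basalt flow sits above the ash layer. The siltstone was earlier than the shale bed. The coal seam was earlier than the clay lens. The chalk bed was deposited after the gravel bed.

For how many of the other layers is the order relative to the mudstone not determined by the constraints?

Forced before the mudstone: the ash layer, the basalt flow, the coal seam, the conglomerate, the limestone band, the shale bed, and the siltstone; forced after the mudstone: the chalk bed and the clay lens.
That leaves the gravel bed with no forced order relative to the mudstone — 1.

1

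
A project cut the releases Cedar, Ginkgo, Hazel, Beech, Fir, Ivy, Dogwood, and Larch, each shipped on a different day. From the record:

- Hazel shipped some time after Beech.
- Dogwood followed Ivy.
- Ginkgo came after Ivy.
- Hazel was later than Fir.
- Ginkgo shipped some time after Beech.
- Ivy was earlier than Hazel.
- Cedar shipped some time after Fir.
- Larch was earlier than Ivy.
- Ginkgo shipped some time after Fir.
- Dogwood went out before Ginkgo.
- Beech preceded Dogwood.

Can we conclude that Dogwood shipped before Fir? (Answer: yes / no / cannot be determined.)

No chain of stated constraints runs from Dogwood to Fir, and none runs from Fir to Dogwood either.
So the relative order of Dogwood and Fir is not fixed by the given facts.

cannot be determined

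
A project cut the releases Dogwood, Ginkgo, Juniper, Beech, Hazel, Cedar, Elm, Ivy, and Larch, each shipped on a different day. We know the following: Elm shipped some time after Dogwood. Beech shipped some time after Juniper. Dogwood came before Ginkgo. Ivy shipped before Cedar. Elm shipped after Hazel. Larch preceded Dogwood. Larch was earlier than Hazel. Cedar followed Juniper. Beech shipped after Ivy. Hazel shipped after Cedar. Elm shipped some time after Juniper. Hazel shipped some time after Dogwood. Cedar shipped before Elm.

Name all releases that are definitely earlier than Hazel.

Directly stated before Hazel: Cedar, Dogwood, and Larch.
Ivy reaches Hazel via Ivy → Cedar → Hazel.
Juniper reaches Hazel via Juniper → Cedar → Hazel.

Cedar, Dogwood, Ivy, Juniper, Larch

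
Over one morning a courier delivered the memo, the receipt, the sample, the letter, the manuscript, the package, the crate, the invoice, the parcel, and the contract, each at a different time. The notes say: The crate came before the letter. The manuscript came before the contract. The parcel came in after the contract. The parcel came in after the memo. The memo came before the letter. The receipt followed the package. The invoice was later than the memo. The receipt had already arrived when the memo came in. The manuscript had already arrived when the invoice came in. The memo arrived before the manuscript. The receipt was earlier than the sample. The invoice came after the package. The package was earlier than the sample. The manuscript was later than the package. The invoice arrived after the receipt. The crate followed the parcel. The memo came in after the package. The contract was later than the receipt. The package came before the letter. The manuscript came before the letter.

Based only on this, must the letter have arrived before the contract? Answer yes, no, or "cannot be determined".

no

Tracing the constraints gives the contract → the parcel → the crate → the letter, so the contract must come before the letter.
That means the letter cannot be before the contract.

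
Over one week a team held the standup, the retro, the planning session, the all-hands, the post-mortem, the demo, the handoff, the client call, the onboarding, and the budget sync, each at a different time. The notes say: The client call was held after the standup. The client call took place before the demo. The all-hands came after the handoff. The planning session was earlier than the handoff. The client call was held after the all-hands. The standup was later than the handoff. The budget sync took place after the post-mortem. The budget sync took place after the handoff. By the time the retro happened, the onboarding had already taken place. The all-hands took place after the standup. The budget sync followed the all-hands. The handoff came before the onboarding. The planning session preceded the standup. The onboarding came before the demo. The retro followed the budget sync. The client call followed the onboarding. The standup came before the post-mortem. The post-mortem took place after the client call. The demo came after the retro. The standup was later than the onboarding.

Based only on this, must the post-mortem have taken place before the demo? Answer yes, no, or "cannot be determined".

Chain the constraints: the post-mortem → the budget sync → the retro → the demo. Each link is directly stated, so the post-mortem comes before the demo.

yes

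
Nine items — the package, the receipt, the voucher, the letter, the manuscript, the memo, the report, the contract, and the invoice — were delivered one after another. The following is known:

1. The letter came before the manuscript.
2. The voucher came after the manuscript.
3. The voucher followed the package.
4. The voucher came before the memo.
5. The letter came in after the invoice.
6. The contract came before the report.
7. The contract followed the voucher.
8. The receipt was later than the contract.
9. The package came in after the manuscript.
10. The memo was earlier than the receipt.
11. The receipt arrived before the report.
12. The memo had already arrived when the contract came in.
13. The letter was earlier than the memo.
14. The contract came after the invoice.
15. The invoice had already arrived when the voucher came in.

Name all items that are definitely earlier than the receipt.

Directly stated before the receipt: the contract and the memo.
The invoice reaches the receipt via the invoice → the contract → the receipt.
The letter reaches the receipt via the letter → the memo → the receipt.
The manuscript reaches the receipt via the manuscript → the voucher → the contract → the receipt.
Likewise the package and the voucher each reach the receipt by chaining the stated constraints.
No chain forces the report ahead of the receipt.

the contract, the invoice, the letter, the manuscript, the memo, the package, the voucher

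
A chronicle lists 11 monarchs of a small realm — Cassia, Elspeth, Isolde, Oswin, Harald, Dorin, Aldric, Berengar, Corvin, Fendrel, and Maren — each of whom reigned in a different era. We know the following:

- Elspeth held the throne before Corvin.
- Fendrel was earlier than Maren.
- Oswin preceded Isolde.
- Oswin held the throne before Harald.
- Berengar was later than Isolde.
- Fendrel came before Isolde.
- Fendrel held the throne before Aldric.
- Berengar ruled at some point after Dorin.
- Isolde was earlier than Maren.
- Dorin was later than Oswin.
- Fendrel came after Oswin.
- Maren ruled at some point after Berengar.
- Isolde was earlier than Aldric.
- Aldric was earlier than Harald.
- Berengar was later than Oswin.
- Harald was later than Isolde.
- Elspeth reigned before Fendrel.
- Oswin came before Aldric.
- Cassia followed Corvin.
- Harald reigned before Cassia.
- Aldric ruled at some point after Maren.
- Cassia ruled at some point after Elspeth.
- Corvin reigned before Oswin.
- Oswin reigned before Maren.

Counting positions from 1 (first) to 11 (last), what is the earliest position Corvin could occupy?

2

Elspeth must come before Corvin — 1 forced predecessor.
Nothing else is forced ahead of Corvin, so their earliest slot is position 1 + 1 = 2.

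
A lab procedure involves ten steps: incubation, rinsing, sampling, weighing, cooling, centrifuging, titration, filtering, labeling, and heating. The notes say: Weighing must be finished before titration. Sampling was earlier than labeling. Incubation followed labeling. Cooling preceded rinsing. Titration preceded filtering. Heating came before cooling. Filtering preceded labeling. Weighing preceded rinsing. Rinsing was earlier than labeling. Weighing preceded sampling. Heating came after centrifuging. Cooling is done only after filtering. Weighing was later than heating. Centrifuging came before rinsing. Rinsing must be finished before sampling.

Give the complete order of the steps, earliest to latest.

The constraints fix every adjacent pair, so only one ordering works:
centrifuging → heating → weighing → titration → filtering → cooling → rinsing → sampling → labeling → incubation.

centrifuging, heating, weighing, titration, filtering, cooling, rinsing, sampling, labeling, incubation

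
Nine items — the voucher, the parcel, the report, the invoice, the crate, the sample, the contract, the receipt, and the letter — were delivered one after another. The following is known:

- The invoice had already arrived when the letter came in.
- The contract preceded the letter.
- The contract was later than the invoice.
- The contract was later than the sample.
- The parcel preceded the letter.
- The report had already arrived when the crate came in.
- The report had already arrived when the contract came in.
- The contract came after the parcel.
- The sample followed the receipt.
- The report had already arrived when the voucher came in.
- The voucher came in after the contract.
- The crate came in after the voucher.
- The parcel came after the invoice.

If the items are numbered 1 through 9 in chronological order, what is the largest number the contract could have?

The contract must come before the crate, the letter, and the voucher — 3 items forced after it.
Everything else can be placed before the contract in some valid order, so the contract can sit as late as position 9 − 3 = 6.

6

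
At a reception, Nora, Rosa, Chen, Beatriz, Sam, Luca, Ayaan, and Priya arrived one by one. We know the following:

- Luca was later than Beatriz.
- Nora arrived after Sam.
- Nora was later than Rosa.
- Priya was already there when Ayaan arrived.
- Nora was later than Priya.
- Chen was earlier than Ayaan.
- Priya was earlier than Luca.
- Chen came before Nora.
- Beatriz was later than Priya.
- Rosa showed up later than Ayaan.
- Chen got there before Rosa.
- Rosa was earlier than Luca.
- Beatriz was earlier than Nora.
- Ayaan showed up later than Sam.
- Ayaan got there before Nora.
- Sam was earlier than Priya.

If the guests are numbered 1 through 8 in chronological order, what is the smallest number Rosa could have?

Ayaan, Chen, Priya, and Sam must all come before Rosa — 4 forced predecessors.
Nothing else is forced ahead of Rosa, so their earliest slot is position 4 + 1 = 5.

5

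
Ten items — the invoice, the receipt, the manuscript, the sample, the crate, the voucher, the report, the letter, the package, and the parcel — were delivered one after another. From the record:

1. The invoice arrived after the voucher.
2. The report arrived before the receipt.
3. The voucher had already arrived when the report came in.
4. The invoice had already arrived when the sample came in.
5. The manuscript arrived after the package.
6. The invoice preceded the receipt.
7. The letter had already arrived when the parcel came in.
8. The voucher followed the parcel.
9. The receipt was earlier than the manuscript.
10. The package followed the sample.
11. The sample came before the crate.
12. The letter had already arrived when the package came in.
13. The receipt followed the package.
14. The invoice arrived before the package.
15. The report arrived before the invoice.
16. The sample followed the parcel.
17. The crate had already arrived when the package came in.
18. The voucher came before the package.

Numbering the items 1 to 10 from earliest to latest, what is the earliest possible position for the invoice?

The letter, the parcel, the report, and the voucher must all come before the invoice — 4 forced predecessors.
Nothing else is forced ahead of the invoice, so its earliest slot is position 4 + 1 = 5.

5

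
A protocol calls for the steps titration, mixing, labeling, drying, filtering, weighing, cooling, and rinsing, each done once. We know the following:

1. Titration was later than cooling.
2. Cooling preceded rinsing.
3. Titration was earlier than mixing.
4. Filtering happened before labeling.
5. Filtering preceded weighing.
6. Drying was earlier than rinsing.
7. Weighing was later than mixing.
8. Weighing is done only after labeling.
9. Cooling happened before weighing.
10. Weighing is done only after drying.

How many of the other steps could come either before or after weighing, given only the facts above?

1

Forced before weighing: cooling, drying, filtering, labeling, mixing, and titration.
That leaves rinsing with no forced order relative to weighing — 1.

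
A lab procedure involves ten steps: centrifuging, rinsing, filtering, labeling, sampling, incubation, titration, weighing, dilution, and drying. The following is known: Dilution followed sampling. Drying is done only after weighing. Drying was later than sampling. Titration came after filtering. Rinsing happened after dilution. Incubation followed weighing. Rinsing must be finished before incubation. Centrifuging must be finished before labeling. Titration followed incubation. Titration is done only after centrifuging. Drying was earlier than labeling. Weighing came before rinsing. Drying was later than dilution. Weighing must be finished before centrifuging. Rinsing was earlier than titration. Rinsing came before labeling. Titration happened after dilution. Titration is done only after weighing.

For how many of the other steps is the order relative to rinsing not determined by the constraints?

Forced before rinsing: dilution, sampling, and weighing; forced after rinsing: incubation, labeling, and titration.
That leaves centrifuging, drying, and filtering with no forced order relative to rinsing — 3.

3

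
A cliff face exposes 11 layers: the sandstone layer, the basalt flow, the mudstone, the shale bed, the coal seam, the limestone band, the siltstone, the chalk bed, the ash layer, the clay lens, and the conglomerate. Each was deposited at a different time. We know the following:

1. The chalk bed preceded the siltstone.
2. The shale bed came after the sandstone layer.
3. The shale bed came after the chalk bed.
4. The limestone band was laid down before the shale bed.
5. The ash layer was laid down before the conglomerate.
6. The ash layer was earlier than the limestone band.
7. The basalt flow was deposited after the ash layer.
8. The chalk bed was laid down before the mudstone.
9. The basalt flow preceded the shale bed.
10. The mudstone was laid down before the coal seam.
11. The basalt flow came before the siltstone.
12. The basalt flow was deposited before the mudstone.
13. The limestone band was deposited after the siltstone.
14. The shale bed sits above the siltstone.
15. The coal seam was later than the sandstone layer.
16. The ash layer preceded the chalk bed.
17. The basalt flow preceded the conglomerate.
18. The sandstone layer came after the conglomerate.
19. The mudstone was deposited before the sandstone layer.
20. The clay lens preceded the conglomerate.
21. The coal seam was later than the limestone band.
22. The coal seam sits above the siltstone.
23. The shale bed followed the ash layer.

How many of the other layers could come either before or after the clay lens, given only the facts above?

Forced after the clay lens: the coal seam, the conglomerate, the sandstone layer, and the shale bed.
That leaves the ash layer, the basalt flow, the chalk bed, the limestone band, the mudstone, and the siltstone with no forced order relative to the clay lens — 6.

6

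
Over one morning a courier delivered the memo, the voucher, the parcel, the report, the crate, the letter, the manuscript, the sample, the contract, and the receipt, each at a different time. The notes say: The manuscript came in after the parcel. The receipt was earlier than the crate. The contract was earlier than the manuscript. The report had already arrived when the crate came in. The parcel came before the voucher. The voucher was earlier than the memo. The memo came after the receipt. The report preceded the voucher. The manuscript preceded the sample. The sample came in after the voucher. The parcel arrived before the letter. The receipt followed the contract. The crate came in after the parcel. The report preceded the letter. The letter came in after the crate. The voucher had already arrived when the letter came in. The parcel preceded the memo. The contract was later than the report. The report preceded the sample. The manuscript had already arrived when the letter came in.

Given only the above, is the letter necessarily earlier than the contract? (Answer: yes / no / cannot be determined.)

Tracing the constraints gives the contract → the manuscript → the letter, so the contract must come before the letter.
That means the letter cannot be before the contract.

no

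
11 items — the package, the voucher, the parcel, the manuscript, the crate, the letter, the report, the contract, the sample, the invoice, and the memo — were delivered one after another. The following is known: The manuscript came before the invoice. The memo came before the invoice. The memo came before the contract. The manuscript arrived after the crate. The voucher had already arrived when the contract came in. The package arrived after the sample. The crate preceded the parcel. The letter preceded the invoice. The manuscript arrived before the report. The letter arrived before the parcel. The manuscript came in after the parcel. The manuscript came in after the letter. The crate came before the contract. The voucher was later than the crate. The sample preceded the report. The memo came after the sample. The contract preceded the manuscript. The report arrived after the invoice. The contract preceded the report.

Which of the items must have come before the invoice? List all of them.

the contract, the crate, the letter, the manuscript, the memo, the parcel, the sample, the voucher

Directly stated before the invoice: the letter, the manuscript, and the memo.
The contract reaches the invoice via the contract → the manuscript → the invoice.
The crate reaches the invoice via the crate → the manuscript → the invoice.
The parcel reaches the invoice via the parcel → the manuscript → the invoice.
Likewise the sample and the voucher each reach the invoice by chaining the stated constraints.
No chain forces the report (or any of the others) ahead of the invoice.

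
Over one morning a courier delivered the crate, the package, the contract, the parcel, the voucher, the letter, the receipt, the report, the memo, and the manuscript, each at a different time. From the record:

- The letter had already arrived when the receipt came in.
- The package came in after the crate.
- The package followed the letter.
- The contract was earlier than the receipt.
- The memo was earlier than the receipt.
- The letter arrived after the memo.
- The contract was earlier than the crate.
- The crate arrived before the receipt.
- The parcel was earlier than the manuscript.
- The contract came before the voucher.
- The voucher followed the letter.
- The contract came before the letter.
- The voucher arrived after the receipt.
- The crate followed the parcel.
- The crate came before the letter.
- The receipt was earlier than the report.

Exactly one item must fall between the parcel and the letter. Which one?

the crate

Tracing the constraints gives the parcel → the crate → the letter, so the crate sits after the parcel and before the letter.
No other item is forced both after the parcel and before the letter.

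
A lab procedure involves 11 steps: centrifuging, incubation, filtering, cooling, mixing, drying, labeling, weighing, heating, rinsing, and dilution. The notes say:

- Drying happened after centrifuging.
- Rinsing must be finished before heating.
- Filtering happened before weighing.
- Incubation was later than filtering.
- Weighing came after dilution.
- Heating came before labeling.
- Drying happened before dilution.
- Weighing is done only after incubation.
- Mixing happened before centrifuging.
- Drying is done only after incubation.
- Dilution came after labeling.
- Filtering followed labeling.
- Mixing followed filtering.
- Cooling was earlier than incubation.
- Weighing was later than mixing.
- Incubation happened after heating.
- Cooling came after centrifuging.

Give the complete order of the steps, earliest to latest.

rinsing, heating, labeling, filtering, mixing, centrifuging, cooling, incubation, drying, dilution, weighing

The constraints fix every adjacent pair, so only one ordering works:
rinsing → heating → labeling → filtering → mixing → centrifuging → cooling → incubation → drying → dilution → weighing.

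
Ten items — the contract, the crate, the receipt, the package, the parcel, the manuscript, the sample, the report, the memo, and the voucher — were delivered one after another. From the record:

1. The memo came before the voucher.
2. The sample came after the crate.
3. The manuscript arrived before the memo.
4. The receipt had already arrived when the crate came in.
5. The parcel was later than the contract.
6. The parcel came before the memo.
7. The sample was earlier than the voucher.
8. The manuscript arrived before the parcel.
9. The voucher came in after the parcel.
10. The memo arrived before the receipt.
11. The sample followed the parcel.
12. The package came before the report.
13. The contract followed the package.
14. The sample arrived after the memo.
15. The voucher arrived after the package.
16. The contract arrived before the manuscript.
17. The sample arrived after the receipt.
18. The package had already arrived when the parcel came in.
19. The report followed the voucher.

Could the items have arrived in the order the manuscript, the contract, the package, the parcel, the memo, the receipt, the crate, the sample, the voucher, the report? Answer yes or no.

The constraints require the package before the contract, but in the proposed sequence the contract appears ahead of the package. That one violation is enough.

no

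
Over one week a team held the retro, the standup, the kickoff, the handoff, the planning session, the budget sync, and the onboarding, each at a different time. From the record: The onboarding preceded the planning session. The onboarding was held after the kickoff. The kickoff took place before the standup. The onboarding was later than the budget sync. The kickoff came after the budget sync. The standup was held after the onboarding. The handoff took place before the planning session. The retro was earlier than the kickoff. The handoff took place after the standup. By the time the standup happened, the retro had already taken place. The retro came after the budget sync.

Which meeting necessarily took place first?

the budget sync

The budget sync has a chain of constraints placing it before every other meeting, so the budget sync must be first.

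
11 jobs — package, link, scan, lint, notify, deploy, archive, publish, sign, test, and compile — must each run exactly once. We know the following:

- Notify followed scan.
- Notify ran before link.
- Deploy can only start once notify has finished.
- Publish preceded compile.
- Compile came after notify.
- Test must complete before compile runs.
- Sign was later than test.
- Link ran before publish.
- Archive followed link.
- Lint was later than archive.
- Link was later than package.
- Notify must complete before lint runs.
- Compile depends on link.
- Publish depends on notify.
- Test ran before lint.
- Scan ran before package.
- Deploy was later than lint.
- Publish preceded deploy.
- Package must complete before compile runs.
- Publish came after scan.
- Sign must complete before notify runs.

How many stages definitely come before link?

Directly stated before link: notify and package.
Scan reaches link via scan → package → link.
Sign reaches link via sign → notify → link.
Test reaches link via test → sign → notify → link.
No chain forces compile (or any of the others) ahead of link.
That's notify, package, scan, sign, and test — 5 in all.

5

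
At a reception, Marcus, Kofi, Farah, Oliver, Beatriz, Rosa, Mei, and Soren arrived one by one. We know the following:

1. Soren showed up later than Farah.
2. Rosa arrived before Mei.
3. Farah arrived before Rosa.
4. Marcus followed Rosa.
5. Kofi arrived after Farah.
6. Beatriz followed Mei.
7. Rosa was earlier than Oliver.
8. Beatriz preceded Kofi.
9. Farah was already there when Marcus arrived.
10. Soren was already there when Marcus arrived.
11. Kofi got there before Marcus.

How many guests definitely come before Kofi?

Directly stated before Kofi: Beatriz and Farah.
Mei reaches Kofi via Mei → Beatriz → Kofi.
Rosa reaches Kofi via Rosa → Mei → Beatriz → Kofi.
No chain forces Marcus (or any of the others) ahead of Kofi.
That's Beatriz, Farah, Mei, and Rosa — 4 in all.

4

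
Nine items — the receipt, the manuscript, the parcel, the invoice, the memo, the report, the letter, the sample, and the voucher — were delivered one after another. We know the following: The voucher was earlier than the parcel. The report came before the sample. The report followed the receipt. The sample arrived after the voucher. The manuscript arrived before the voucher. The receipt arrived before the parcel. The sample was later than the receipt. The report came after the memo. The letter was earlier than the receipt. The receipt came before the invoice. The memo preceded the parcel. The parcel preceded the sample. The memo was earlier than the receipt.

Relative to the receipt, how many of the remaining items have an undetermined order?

2

Forced before the receipt: the letter and the memo; forced after the receipt: the invoice, the parcel, the report, and the sample.
That leaves the manuscript and the voucher with no forced order relative to the receipt — 2.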